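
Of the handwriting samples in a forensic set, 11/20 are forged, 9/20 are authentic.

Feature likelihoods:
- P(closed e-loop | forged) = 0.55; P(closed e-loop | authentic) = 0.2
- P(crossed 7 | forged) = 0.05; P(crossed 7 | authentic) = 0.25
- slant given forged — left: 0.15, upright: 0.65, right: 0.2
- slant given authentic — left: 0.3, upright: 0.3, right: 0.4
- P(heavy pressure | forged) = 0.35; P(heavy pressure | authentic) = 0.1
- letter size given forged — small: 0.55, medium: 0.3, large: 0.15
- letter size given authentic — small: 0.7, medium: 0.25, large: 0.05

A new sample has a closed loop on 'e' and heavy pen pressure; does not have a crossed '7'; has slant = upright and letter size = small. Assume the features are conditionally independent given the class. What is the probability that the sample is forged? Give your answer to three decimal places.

0.962

forged: 0.55 × 0.55 × (1−0.05) × 0.65 × 0.35 × 0.55 = 0.035957796875
authentic: 0.45 × 0.2 × (1−0.25) × 0.3 × 0.1 × 0.7 = 0.0014175
P(forged | x) = 0.035957796875 / 0.037375296875 ≈ 0.962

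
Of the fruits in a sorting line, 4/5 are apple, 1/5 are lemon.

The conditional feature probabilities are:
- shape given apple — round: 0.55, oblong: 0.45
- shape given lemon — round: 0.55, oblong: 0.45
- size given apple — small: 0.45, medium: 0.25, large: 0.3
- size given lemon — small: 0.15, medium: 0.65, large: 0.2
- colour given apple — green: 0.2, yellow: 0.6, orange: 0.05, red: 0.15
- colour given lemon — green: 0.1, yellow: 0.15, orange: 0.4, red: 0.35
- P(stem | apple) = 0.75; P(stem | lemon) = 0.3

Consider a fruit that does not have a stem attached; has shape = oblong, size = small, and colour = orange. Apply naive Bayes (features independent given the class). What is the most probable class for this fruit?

lemon

apple: 0.8 × 0.45 × 0.45 × 0.05 × (1−0.75) = 0.002025
lemon: 0.2 × 0.45 × 0.15 × 0.4 × (1−0.3) = 0.00378
Highest score → lemon.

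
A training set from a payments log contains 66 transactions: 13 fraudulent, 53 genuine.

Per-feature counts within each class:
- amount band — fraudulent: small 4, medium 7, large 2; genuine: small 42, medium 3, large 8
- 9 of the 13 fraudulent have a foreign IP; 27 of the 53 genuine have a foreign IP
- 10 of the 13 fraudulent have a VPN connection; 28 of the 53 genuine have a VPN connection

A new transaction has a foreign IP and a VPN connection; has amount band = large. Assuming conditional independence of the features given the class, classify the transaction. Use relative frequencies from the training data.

fraudulent: (13/66) × (2/13) × (9/13) × (10/13) ≈ 0.0161377
genuine: (53/66) × (8/53) × (27/53) × (28/53) ≈ 0.0326224
Highest score → genuine.

genuine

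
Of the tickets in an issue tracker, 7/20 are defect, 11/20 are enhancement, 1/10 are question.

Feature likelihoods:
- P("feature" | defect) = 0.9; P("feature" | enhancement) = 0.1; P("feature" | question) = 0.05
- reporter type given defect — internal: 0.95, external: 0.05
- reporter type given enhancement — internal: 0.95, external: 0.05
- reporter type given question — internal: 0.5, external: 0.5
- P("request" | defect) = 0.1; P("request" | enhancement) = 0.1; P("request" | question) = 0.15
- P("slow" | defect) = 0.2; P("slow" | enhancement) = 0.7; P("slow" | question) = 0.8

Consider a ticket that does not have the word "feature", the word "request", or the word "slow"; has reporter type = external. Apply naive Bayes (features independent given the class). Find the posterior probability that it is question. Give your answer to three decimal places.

0.504

defect: 0.35 × (1−0.9) × 0.05 × (1−0.1) × (1−0.2) = 0.00126
enhancement: 0.55 × (1−0.1) × 0.05 × (1−0.1) × (1−0.7) = 0.0066825
question: 0.1 × (1−0.05) × 0.5 × (1−0.15) × (1−0.8) = 0.008075
P(question | x) = 0.008075 / 0.0160175 ≈ 0.504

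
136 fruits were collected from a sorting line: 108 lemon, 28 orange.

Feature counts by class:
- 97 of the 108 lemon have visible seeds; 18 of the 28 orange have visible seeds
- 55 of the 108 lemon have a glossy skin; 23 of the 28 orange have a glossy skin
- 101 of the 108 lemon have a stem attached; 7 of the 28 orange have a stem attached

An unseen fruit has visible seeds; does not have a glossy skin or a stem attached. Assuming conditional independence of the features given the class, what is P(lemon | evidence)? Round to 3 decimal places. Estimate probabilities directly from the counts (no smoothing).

lemon: (108/136) × (97/108) × (53/108) × (7/108) ≈ 0.0226861
orange: (28/136) × (18/28) × (5/28) × (21/28) ≈ 0.0177258
P(lemon | x) = 0.0226861 / 0.0404119 ≈ 0.561

0.561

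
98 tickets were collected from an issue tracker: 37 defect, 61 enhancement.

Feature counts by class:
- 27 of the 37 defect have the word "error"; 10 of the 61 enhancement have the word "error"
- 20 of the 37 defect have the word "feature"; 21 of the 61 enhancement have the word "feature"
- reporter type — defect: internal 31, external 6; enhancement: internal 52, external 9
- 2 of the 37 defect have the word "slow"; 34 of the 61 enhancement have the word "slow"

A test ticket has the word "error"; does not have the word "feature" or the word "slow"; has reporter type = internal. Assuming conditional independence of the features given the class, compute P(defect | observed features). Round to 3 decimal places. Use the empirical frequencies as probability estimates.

defect: (37/98) × (27/37) × (17/37) × (31/37) × (35/37) ≈ 0.100325
enhancement: (61/98) × (10/61) × (40/61) × (52/61) × (27/61) ≈ 0.0252471
P(defect | x) = 0.100325 / 0.1255721 ≈ 0.799

0.799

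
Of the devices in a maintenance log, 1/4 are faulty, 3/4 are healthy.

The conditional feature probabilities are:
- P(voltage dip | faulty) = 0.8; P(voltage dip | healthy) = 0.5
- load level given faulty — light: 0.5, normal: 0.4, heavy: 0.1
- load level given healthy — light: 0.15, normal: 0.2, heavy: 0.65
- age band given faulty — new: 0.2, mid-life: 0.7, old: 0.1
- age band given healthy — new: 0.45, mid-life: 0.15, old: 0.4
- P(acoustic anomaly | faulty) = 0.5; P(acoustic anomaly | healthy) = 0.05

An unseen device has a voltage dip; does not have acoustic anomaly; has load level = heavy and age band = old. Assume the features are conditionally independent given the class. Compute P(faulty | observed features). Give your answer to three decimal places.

0.011

faulty: 0.25 × 0.8 × 0.1 × 0.1 × (1−0.5) = 0.001
healthy: 0.75 × 0.5 × 0.65 × 0.4 × (1−0.05) = 0.092625
P(faulty | x) = 0.001 / 0.093625 ≈ 0.011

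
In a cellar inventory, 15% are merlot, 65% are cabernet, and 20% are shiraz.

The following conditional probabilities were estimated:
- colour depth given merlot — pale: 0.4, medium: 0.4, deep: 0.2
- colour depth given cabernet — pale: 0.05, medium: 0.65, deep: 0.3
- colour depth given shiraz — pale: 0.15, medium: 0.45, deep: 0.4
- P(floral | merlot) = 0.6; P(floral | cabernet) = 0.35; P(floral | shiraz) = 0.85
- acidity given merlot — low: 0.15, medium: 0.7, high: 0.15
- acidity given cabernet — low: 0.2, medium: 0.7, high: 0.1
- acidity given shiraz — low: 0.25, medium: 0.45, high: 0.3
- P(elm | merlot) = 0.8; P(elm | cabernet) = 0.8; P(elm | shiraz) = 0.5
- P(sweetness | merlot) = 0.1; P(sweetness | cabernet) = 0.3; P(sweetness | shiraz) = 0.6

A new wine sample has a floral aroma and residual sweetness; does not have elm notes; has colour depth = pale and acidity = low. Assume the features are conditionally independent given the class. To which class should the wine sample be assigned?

merlot: 0.15 × 0.4 × 0.6 × 0.15 × (1−0.8) × 0.1 = 0.000108
cabernet: 0.65 × 0.05 × 0.35 × 0.2 × (1−0.8) × 0.3 = 0.0001365
shiraz: 0.2 × 0.15 × 0.85 × 0.25 × (1−0.5) × 0.6 = 0.0019125
Highest score → shiraz.

shiraz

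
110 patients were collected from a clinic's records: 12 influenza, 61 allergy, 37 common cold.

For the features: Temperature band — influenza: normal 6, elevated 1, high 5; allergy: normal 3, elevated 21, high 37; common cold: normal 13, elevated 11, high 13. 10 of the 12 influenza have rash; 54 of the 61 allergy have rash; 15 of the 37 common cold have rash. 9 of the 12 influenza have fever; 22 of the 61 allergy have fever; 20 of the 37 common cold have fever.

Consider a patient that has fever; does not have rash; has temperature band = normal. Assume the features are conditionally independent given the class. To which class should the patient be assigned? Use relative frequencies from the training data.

common cold

influenza: (12/110) × (6/12) × (2/12) × (9/12) ≈ 0.00681818
allergy: (61/110) × (3/61) × (7/61) × (22/61) ≈ 0.00112873
common cold: (37/110) × (13/37) × (22/37) × (20/37) ≈ 0.0379839
Highest score → common cold.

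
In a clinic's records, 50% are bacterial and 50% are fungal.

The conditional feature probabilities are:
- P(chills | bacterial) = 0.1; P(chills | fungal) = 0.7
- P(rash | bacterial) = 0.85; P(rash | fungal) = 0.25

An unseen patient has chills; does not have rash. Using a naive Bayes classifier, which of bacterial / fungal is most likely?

bacterial: 0.5 × 0.1 × (1−0.85) = 0.0075
fungal: 0.5 × 0.7 × (1−0.25) = 0.2625
Highest score → fungal.

fungal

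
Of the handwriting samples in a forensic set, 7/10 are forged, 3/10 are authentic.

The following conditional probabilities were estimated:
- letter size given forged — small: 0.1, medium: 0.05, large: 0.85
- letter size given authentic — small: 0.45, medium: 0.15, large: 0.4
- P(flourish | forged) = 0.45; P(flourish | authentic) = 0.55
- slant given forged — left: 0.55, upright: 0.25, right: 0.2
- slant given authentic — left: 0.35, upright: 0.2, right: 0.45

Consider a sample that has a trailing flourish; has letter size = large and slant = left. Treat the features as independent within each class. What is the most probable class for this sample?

forged: 0.7 × 0.85 × 0.45 × 0.55 = 0.1472625
authentic: 0.3 × 0.4 × 0.55 × 0.35 = 0.0231
Highest score → forged.

forged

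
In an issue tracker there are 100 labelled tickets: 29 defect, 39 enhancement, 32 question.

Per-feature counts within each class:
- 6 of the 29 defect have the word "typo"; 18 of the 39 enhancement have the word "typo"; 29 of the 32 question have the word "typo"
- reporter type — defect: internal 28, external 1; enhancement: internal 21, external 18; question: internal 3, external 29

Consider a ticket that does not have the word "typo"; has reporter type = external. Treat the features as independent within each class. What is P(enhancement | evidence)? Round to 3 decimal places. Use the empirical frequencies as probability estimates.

0.734

defect: (29/100) × (23/29) × (1/29) ≈ 0.00793103
enhancement: (39/100) × (21/39) × (18/39) ≈ 0.0969231
question: (32/100) × (3/32) × (29/32) = 0.0271875
P(enhancement | x) = 0.0969231 / 0.13204163 ≈ 0.734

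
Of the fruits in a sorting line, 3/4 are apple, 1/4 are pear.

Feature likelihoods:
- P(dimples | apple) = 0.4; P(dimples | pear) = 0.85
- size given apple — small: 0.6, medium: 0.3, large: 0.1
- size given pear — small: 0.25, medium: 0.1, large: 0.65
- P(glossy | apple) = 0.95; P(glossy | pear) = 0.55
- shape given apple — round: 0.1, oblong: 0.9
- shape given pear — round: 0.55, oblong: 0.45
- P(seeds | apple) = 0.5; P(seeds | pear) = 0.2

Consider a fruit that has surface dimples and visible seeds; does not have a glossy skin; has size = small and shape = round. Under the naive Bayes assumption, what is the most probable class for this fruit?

pear

apple: 0.75 × 0.4 × 0.6 × (1−0.95) × 0.1 × 0.5 = 0.00045
pear: 0.25 × 0.85 × 0.25 × (1−0.55) × 0.55 × 0.2 = 0.0026296875
Highest score → pear.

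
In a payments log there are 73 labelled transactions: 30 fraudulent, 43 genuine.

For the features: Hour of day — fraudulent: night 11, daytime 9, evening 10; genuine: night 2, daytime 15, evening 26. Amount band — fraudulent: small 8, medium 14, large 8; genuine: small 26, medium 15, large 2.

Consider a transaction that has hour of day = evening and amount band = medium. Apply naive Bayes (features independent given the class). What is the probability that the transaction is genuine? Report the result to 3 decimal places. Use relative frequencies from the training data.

0.660

fraudulent: (30/73) × (10/30) × (14/30) ≈ 0.0639269
genuine: (43/73) × (26/43) × (15/43) ≈ 0.124243
P(genuine | x) = 0.124243 / 0.1881699 ≈ 0.660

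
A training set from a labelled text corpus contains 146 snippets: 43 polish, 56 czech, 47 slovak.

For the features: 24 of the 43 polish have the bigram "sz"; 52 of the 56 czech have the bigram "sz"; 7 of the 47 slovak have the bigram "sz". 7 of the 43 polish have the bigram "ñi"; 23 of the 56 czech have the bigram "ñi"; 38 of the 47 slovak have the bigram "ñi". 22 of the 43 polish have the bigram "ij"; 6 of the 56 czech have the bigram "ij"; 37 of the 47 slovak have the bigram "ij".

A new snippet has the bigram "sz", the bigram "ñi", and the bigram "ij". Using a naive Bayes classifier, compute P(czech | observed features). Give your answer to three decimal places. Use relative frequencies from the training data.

polish: (43/146) × (24/43) × (7/43) × (22/43) ≈ 0.0136912
czech: (56/146) × (52/56) × (23/56) × (6/56) ≈ 0.0156731
slovak: (47/146) × (7/47) × (38/47) × (37/47) ≈ 0.0305165
P(czech | x) = 0.0156731 / 0.0598808 ≈ 0.262

0.262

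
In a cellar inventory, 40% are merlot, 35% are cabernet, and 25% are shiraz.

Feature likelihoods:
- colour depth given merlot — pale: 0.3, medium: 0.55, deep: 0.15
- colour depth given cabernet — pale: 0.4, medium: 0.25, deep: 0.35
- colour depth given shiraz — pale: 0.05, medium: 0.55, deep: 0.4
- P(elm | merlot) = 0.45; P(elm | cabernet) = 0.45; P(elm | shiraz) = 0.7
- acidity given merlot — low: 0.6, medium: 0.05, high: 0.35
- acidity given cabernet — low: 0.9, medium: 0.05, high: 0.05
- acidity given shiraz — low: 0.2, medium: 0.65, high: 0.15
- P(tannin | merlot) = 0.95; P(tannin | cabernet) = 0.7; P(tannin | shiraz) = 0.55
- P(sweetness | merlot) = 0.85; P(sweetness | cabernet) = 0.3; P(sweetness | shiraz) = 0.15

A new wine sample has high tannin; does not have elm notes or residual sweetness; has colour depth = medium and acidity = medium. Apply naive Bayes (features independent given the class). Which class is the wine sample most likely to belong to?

shiraz

merlot: 0.4 × 0.55 × (1−0.45) × 0.05 × 0.95 × (1−0.85) = 0.000862125
cabernet: 0.35 × 0.25 × (1−0.45) × 0.05 × 0.7 × (1−0.3) = 0.0011790625
shiraz: 0.25 × 0.55 × (1−0.7) × 0.65 × 0.55 × (1−0.15) = 0.01253484375
Highest score → shiraz.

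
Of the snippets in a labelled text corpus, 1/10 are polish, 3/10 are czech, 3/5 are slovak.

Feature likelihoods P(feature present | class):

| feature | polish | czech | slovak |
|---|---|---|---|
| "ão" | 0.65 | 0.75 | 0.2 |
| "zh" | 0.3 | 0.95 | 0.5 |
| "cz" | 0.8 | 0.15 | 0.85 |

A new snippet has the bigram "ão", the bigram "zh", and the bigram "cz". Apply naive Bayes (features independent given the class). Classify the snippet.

slovak

polish: 0.1 × 0.65 × 0.3 × 0.8 = 0.0156
czech: 0.3 × 0.75 × 0.95 × 0.15 = 0.0320625
slovak: 0.6 × 0.2 × 0.5 × 0.85 = 0.051
Highest score → slovak.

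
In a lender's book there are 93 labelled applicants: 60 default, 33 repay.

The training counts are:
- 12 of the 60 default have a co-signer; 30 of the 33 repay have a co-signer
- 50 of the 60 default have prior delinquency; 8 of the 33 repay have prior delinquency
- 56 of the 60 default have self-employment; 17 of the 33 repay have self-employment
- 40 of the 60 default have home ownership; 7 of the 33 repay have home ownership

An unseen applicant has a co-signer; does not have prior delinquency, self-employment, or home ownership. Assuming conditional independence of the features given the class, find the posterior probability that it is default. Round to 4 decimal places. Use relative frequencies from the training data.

default: (60/93) × (12/60) × (10/60) × (4/60) × (20/60) ≈ 0.000477897
repay: (33/93) × (30/33) × (25/33) × (16/33) × (26/33) ≈ 0.0933533
P(default | x) = 0.000477897 / 0.093831197 ≈ 0.0051

0.0051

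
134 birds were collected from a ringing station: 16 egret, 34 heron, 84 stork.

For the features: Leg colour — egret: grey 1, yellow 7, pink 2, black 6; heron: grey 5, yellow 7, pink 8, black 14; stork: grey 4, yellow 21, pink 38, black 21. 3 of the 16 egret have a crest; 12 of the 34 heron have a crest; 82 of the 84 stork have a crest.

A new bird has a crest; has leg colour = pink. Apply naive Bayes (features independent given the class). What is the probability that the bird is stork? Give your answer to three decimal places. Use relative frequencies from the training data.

0.921

egret: (16/134) × (2/16) × (3/16) ≈ 0.00279851
heron: (34/134) × (8/34) × (12/34) ≈ 0.0210711
stork: (84/134) × (38/84) × (82/84) ≈ 0.27683
P(stork | x) = 0.27683 / 0.30069961 ≈ 0.921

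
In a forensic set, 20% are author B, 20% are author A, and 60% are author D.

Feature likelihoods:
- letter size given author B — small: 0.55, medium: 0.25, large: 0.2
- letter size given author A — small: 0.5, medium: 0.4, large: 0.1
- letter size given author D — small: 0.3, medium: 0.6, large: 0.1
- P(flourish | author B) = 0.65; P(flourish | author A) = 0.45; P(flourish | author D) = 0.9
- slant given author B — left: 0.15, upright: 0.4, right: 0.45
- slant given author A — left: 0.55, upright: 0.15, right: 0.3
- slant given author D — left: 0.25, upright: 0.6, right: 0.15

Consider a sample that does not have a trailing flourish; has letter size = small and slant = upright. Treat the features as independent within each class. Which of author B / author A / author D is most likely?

author B

author B: 0.2 × 0.55 × (1−0.65) × 0.4 = 0.0154
author A: 0.2 × 0.5 × (1−0.45) × 0.15 = 0.00825
author D: 0.6 × 0.3 × (1−0.9) × 0.6 = 0.0108
Highest score → author B.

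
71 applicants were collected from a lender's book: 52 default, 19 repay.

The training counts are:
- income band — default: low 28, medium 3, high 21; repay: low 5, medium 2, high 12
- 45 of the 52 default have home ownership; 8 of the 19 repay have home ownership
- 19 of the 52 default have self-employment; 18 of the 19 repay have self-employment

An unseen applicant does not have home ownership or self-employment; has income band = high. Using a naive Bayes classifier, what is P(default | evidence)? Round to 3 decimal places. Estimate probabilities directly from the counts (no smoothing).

0.831

default: (52/71) × (21/52) × (7/52) × (33/52) ≈ 0.0252677
repay: (19/71) × (12/19) × (11/19) × (1/19) ≈ 0.00515001
P(default | x) = 0.0252677 / 0.03041771 ≈ 0.831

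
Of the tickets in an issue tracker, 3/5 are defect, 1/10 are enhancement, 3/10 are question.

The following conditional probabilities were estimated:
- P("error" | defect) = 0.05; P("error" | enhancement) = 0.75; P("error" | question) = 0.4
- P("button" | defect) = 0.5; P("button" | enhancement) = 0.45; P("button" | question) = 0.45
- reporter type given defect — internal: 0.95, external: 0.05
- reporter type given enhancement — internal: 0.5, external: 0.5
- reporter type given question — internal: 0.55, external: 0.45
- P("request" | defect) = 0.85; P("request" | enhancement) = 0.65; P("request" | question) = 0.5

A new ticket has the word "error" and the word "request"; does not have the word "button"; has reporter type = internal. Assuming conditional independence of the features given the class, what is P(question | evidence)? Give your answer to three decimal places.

0.416

defect: 0.6 × 0.05 × (1−0.5) × 0.95 × 0.85 = 0.0121125
enhancement: 0.1 × 0.75 × (1−0.45) × 0.5 × 0.65 = 0.01340625
question: 0.3 × 0.4 × (1−0.45) × 0.55 × 0.5 = 0.01815
P(question | x) = 0.01815 / 0.04366875 ≈ 0.416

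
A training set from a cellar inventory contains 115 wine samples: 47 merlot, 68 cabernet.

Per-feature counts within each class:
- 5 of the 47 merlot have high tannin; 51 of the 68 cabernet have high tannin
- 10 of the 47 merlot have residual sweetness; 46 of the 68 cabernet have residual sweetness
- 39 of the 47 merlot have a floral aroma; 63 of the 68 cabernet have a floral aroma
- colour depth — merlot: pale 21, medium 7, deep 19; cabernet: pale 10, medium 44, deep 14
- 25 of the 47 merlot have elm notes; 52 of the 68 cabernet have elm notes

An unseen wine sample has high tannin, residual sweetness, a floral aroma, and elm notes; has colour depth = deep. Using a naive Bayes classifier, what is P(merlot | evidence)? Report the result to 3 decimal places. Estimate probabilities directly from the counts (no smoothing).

0.036

merlot: (47/115) × (5/47) × (10/47) × (39/47) × (19/47) × (25/47) ≈ 0.00165059
cabernet: (68/115) × (51/68) × (46/68) × (63/68) × (14/68) × (52/68) ≈ 0.0437589
P(merlot | x) = 0.00165059 / 0.04540949 ≈ 0.036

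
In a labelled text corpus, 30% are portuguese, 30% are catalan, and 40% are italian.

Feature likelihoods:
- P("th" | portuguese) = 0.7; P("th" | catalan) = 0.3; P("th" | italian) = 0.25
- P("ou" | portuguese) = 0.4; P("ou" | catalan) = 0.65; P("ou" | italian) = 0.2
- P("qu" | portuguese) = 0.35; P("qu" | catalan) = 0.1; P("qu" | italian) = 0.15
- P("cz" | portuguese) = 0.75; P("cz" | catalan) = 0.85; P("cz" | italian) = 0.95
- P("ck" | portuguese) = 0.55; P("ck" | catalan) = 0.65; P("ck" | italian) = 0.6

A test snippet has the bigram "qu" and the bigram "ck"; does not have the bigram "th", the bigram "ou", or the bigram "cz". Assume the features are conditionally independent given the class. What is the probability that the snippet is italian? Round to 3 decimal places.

portuguese: 0.3 × (1−0.7) × (1−0.4) × 0.35 × (1−0.75) × 0.55 = 0.00259875
catalan: 0.3 × (1−0.3) × (1−0.65) × 0.1 × (1−0.85) × 0.65 = 0.000716625
italian: 0.4 × (1−0.25) × (1−0.2) × 0.15 × (1−0.95) × 0.6 = 0.00108
P(italian | x) = 0.00108 / 0.004395375 ≈ 0.246

0.246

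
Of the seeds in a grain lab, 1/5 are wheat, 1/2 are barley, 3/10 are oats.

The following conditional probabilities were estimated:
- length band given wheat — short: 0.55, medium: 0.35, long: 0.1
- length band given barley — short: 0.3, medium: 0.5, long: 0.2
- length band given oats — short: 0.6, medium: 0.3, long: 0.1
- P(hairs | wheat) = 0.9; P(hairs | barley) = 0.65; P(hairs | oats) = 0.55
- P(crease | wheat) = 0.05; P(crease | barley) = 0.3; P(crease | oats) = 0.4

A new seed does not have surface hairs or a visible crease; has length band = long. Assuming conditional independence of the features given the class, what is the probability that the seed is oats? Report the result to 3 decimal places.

wheat: 0.2 × 0.1 × (1−0.9) × (1−0.05) = 0.0019
barley: 0.5 × 0.2 × (1−0.65) × (1−0.3) = 0.0245
oats: 0.3 × 0.1 × (1−0.55) × (1−0.4) = 0.0081
P(oats | x) = 0.0081 / 0.0345 ≈ 0.235

0.235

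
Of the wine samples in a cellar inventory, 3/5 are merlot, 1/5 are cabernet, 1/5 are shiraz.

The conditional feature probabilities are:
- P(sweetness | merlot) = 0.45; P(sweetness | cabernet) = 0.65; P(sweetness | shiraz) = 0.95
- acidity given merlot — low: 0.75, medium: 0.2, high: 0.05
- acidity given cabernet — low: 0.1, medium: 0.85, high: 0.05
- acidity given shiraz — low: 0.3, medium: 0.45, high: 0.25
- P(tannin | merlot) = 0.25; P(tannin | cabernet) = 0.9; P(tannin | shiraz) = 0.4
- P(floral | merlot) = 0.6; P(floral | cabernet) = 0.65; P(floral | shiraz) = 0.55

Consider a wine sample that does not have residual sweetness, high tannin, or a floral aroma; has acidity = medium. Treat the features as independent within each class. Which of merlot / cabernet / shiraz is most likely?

merlot

merlot: 0.6 × (1−0.45) × 0.2 × (1−0.25) × (1−0.6) = 0.0198
cabernet: 0.2 × (1−0.65) × 0.85 × (1−0.9) × (1−0.65) = 0.0020825
shiraz: 0.2 × (1−0.95) × 0.45 × (1−0.4) × (1−0.55) = 0.001215
Highest score → merlot.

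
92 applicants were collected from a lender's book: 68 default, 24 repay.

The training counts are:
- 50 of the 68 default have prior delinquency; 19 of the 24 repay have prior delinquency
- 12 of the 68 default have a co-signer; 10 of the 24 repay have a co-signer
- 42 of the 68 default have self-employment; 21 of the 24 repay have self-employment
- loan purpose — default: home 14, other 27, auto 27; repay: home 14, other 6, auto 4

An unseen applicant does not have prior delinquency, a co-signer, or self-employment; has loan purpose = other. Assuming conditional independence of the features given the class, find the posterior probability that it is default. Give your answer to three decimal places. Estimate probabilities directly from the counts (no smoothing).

default: (68/92) × (18/68) × (56/68) × (26/68) × (27/68) ≈ 0.0244615
repay: (24/92) × (5/24) × (14/24) × (3/24) × (6/24) ≈ 0.000990716
P(default | x) = 0.0244615 / 0.025452216 ≈ 0.961

0.961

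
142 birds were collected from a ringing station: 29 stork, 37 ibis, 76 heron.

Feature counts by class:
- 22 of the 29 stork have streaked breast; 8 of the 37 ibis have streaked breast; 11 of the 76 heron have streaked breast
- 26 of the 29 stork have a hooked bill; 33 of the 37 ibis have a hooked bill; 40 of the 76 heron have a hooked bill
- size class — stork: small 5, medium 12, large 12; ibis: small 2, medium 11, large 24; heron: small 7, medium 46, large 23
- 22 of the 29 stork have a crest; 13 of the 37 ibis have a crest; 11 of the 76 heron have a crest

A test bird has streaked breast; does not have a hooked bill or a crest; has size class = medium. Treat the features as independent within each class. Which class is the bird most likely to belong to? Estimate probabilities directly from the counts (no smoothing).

heron

stork: (29/142) × (22/29) × (3/29) × (12/29) × (7/29) ≈ 0.00160081
ibis: (37/142) × (8/37) × (4/37) × (11/37) × (24/37) ≈ 0.00117452
heron: (76/142) × (11/76) × (36/76) × (46/76) × (65/76) ≈ 0.0189949
Highest score → heron.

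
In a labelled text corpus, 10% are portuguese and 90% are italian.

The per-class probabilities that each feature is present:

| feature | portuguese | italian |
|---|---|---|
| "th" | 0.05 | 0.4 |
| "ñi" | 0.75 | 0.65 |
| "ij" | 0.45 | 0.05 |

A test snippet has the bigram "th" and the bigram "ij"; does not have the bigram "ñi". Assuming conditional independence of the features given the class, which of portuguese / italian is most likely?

italian

portuguese: 0.1 × 0.05 × (1−0.75) × 0.45 = 0.0005625
italian: 0.9 × 0.4 × (1−0.65) × 0.05 = 0.0063
Highest score → italian.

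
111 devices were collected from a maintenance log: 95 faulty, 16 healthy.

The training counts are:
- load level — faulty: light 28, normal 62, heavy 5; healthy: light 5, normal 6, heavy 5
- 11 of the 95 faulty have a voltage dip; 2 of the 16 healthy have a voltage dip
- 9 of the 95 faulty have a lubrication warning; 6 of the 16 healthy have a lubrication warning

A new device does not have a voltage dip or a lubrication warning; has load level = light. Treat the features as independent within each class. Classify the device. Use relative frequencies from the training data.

faulty

faulty: (95/111) × (28/95) × (84/95) × (86/95) ≈ 0.201914
healthy: (16/111) × (5/16) × (14/16) × (10/16) ≈ 0.024634
Highest score → faulty.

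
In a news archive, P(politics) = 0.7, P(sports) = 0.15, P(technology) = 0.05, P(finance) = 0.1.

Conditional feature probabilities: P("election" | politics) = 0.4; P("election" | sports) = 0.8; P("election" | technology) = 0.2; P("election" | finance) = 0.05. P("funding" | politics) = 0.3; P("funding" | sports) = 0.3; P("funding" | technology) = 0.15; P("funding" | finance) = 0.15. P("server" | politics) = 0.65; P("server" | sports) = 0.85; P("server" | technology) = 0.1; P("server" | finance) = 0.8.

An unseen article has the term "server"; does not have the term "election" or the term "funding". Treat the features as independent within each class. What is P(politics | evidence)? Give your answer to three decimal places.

0.690

politics: 0.7 × (1−0.4) × (1−0.3) × 0.65 = 0.1911
sports: 0.15 × (1−0.8) × (1−0.3) × 0.85 = 0.01785
technology: 0.05 × (1−0.2) × (1−0.15) × 0.1 = 0.0034
finance: 0.1 × (1−0.05) × (1−0.15) × 0.8 = 0.0646
P(politics | x) = 0.1911 / 0.27695 ≈ 0.690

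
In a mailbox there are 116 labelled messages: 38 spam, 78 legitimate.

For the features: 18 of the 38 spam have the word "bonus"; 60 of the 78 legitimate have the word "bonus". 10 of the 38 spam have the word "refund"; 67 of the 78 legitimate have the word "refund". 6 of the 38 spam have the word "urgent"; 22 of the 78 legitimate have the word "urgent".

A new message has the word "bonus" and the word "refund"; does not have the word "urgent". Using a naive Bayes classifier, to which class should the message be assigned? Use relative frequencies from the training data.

spam: (38/116) × (18/38) × (10/38) × (32/38) ≈ 0.0343872
legitimate: (78/116) × (60/78) × (67/78) × (56/78) ≈ 0.318983
Highest score → legitimate.

legitimate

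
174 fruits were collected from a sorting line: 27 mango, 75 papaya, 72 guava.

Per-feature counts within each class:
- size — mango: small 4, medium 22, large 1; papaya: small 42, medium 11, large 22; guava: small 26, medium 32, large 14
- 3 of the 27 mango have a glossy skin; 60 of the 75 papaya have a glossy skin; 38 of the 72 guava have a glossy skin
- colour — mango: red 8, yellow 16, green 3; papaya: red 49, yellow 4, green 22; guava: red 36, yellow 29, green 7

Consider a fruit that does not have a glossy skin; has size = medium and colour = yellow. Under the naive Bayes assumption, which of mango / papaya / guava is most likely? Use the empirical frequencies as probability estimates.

mango: (27/174) × (22/27) × (24/27) × (16/27) ≈ 0.0666004
papaya: (75/174) × (11/75) × (15/75) × (4/75) ≈ 0.00067433
guava: (72/174) × (32/72) × (34/72) × (29/72) ≈ 0.0349794
Highest score → mango.

mango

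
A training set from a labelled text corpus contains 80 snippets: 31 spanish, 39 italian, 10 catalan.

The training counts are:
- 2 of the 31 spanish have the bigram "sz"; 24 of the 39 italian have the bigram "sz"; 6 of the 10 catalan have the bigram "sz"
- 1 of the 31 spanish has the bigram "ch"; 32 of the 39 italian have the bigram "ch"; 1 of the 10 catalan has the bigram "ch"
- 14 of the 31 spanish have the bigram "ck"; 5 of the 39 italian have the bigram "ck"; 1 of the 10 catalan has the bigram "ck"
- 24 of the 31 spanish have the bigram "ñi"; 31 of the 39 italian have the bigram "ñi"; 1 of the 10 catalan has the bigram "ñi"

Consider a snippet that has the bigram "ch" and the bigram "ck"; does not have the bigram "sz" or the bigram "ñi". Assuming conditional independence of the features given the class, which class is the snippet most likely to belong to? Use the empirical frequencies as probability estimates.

italian

spanish: (31/80) × (29/31) × (1/31) × (14/31) × (7/31) ≈ 0.00119247
italian: (39/80) × (15/39) × (32/39) × (5/39) × (8/39) ≈ 0.00404592
catalan: (10/80) × (4/10) × (1/10) × (1/10) × (9/10) = 0.00045
Highest score → italian.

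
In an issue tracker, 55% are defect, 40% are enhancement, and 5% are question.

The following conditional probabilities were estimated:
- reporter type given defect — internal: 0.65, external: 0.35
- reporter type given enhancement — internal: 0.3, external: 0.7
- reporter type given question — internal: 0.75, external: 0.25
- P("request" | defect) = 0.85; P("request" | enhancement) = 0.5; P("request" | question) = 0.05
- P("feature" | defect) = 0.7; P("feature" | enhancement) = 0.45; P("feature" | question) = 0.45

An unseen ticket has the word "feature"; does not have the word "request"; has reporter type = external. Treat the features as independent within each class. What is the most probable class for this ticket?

defect: 0.55 × 0.35 × (1−0.85) × 0.7 = 0.0202125
enhancement: 0.4 × 0.7 × (1−0.5) × 0.45 = 0.063
question: 0.05 × 0.25 × (1−0.05) × 0.45 = 0.00534375
Highest score → enhancement.

enhancement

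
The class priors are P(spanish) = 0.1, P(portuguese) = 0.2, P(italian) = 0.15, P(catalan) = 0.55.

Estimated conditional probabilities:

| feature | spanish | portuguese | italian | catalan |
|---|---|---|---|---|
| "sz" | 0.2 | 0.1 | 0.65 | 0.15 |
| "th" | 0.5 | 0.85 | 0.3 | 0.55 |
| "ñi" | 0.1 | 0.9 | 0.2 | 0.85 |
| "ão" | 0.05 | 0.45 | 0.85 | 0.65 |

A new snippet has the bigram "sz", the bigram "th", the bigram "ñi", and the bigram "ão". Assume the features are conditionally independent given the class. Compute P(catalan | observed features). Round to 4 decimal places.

spanish: 0.1 × 0.2 × 0.5 × 0.1 × 0.05 = 0.00005
portuguese: 0.2 × 0.1 × 0.85 × 0.9 × 0.45 = 0.006885
italian: 0.15 × 0.65 × 0.3 × 0.2 × 0.85 = 0.0049725
catalan: 0.55 × 0.15 × 0.55 × 0.85 × 0.65 = 0.0250696875
P(catalan | x) = 0.0250696875 / 0.0369771875 ≈ 0.6780

0.6780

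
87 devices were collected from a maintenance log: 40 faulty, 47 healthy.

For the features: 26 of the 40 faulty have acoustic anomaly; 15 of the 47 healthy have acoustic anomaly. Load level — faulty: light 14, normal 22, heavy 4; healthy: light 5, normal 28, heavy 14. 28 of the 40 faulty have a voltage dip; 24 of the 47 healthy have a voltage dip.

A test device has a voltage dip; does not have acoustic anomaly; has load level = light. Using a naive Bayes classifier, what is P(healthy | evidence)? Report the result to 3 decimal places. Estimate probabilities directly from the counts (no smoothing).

faulty: (40/87) × (14/40) × (14/40) × (28/40) ≈ 0.0394253
healthy: (47/87) × (32/47) × (5/47) × (24/47) ≈ 0.019981
P(healthy | x) = 0.019981 / 0.0594063 ≈ 0.336

0.336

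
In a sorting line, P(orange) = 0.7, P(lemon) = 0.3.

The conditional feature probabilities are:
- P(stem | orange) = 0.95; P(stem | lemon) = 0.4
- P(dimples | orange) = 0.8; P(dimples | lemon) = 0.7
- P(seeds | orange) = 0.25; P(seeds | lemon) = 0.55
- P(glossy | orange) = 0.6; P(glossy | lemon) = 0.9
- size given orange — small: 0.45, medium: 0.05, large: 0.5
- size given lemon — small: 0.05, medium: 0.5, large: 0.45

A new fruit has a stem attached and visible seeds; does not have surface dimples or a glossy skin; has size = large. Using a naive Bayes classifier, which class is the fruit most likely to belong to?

orange: 0.7 × 0.95 × (1−0.8) × 0.25 × (1−0.6) × 0.5 = 0.00665
lemon: 0.3 × 0.4 × (1−0.7) × 0.55 × (1−0.9) × 0.45 = 0.000891
Highest score → orange.

orange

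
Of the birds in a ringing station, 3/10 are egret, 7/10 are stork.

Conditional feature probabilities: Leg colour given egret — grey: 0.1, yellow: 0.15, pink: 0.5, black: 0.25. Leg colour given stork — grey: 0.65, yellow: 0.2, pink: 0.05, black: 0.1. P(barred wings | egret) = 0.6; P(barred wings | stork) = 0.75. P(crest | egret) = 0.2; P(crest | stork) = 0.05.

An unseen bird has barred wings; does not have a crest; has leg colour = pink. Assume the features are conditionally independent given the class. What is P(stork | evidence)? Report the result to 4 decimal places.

egret: 0.3 × 0.5 × 0.6 × (1−0.2) = 0.072
stork: 0.7 × 0.05 × 0.75 × (1−0.05) = 0.0249375
P(stork | x) = 0.0249375 / 0.0969375 ≈ 0.2573

0.2573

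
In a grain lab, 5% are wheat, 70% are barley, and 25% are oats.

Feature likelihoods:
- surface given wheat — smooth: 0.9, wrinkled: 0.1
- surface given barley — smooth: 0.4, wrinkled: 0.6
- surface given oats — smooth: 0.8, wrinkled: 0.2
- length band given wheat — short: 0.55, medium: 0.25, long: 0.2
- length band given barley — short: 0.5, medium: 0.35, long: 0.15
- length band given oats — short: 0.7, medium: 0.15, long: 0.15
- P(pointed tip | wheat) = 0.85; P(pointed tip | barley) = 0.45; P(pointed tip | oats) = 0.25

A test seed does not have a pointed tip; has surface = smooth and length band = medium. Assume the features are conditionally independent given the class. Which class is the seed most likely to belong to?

wheat: 0.05 × 0.9 × 0.25 × (1−0.85) = 0.0016875
barley: 0.7 × 0.4 × 0.35 × (1−0.45) = 0.0539
oats: 0.25 × 0.8 × 0.15 × (1−0.25) = 0.0225
Highest score → barley.

barley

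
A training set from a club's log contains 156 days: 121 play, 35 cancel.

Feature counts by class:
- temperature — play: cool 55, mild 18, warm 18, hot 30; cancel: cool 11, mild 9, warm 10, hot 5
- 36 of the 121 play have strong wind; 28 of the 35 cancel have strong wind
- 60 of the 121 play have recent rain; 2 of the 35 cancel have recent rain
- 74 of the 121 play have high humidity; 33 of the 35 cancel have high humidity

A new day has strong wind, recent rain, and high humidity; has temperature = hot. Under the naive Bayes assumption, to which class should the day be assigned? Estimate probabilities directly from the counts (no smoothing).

play: (121/156) × (30/121) × (36/121) × (60/121) × (74/121) ≈ 0.0173511
cancel: (35/156) × (5/35) × (28/35) × (2/35) × (33/35) ≈ 0.00138148
Highest score → play.

play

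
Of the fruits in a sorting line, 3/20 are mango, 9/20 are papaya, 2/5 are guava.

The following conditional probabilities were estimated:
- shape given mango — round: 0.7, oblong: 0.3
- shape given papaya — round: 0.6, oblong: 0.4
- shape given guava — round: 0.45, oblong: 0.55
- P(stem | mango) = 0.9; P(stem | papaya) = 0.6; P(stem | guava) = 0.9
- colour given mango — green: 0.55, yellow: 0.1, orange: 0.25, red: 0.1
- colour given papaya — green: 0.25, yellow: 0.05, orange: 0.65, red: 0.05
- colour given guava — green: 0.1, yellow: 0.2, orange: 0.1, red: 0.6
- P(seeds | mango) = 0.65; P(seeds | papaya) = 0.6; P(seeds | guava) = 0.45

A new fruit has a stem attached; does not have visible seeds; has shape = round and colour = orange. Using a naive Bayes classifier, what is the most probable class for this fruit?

mango: 0.15 × 0.7 × 0.9 × 0.25 × (1−0.65) = 0.00826875
papaya: 0.45 × 0.6 × 0.6 × 0.65 × (1−0.6) = 0.04212
guava: 0.4 × 0.45 × 0.9 × 0.1 × (1−0.45) = 0.00891
Highest score → papaya.

papaya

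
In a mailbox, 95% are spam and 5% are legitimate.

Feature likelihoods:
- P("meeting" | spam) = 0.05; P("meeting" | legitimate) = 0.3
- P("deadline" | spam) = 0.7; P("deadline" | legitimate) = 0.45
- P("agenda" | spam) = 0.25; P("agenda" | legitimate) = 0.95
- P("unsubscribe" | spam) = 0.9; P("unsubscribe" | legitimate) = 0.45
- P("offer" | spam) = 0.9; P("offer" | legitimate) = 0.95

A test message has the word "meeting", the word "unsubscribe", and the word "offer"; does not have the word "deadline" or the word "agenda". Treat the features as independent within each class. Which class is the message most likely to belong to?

spam

spam: 0.95 × 0.05 × (1−0.7) × (1−0.25) × 0.9 × 0.9 = 0.008656875
legitimate: 0.05 × 0.3 × (1−0.45) × (1−0.95) × 0.45 × 0.95 = 0.00017634375
Highest score → spam.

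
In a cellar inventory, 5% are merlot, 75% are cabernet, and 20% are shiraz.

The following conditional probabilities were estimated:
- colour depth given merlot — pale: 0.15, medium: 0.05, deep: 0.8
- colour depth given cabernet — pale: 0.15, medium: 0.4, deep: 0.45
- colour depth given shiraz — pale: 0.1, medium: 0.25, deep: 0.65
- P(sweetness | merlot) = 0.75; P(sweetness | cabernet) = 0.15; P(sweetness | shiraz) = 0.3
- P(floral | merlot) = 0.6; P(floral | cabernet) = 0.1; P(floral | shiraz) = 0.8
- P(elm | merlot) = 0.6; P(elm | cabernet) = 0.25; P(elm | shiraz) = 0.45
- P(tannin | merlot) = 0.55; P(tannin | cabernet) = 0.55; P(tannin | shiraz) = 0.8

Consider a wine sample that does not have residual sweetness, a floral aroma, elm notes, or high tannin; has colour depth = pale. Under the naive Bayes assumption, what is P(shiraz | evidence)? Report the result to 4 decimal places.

merlot: 0.05 × 0.15 × (1−0.75) × (1−0.6) × (1−0.6) × (1−0.55) = 0.000135
cabernet: 0.75 × 0.15 × (1−0.15) × (1−0.1) × (1−0.25) × (1−0.55) = 0.02904609375
shiraz: 0.2 × 0.1 × (1−0.3) × (1−0.8) × (1−0.45) × (1−0.8) = 0.000308
P(shiraz | x) = 0.000308 / 0.02948909375 ≈ 0.0104

0.0104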